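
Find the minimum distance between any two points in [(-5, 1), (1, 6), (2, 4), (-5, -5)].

Computing all pairwise distances among 4 points:

d((-5, 1), (1, 6)) = 7.8102
d((-5, 1), (2, 4)) = 7.6158
d((-5, 1), (-5, -5)) = 6.0
d((1, 6), (2, 4)) = 2.2361 <-- minimum
d((1, 6), (-5, -5)) = 12.53
d((2, 4), (-5, -5)) = 11.4018

Closest pair: (1, 6) and (2, 4) with distance 2.2361

The closest pair is (1, 6) and (2, 4) with Euclidean distance 2.2361. For 4 points, brute-force pairwise comparison is shown above. For large n, the divide-and-conquer algorithm (sort by x, recurse on halves, check the dividing strip) achieves O(n log n).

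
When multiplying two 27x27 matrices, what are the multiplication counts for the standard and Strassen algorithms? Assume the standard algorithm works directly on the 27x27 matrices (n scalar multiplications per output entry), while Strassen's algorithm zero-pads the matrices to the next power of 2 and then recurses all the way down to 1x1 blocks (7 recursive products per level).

Matrix multiplication for 27x27 matrices:

Strassen's algorithm requires power-of-2 dimensions. Pad 27x27 to 32x32 (next power of 2).

Standard algorithm: 27^3 = 19683 multiplications
Strassen's algorithm: 7^(log2(32)) = 7^5 = 16807 multiplications
Savings: 19683 - 16807 = 2876 multiplications

Standard: 19683 multiplications (27^3). Strassen: 16807 multiplications (7^5, after padding to 32x32). Strassen reduces 8 recursive multiplications to 7 at each level.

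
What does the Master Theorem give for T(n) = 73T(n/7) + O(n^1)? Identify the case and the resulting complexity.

Master Theorem for T(n) = 73T(n/7) + O(n^1):

a = 73, b = 7, c = 1
log_b(a) = log_7(73) = 2.2049

Case 1: c = 1 < log_7(73) = 2.2049
T(n) = O(n^(log_7 73))

For T(n) = 73T(n/7) + O(n^1): log_7(73) = 2.2049. This is Case 1 of the Master Theorem (c < log_b(a), work dominated by leaves), giving O(n^(log_7 73)).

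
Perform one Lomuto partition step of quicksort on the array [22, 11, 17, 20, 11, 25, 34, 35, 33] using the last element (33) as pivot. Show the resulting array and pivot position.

Lomuto partition with pivot = 33:

Initial array: [22, 11, 17, 20, 11, 25, 34, 35, 33]

arr[0]=22 <= 33: swap with position 0, array becomes [22, 11, 17, 20, 11, 25, 34, 35, 33]
arr[1]=11 <= 33: swap with position 1, array becomes [22, 11, 17, 20, 11, 25, 34, 35, 33]
arr[2]=17 <= 33: swap with position 2, array becomes [22, 11, 17, 20, 11, 25, 34, 35, 33]
arr[3]=20 <= 33: swap with position 3, array becomes [22, 11, 17, 20, 11, 25, 34, 35, 33]
arr[4]=11 <= 33: swap with position 4, array becomes [22, 11, 17, 20, 11, 25, 34, 35, 33]
arr[5]=25 <= 33: swap with position 5, array becomes [22, 11, 17, 20, 11, 25, 34, 35, 33]
arr[6]=34 > 33: no swap
arr[7]=35 > 33: no swap

Place pivot at position 6: [22, 11, 17, 20, 11, 25, 33, 35, 34]
Pivot position: 6

After partitioning with pivot 33, the array becomes [22, 11, 17, 20, 11, 25, 33, 35, 34]. The pivot is placed at index 6. All elements to the left of the pivot are <= 33, and all elements to the right are > 33.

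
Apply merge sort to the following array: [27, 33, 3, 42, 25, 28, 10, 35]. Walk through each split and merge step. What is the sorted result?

Merge sort trace:

Split: [27, 33, 3, 42, 25, 28, 10, 35] -> [27, 33, 3, 42] and [25, 28, 10, 35]
  Split: [27, 33, 3, 42] -> [27, 33] and [3, 42]
    Split: [27, 33] -> [27] and [33]
    Merge: [27] + [33] -> [27, 33]
    Split: [3, 42] -> [3] and [42]
    Merge: [3] + [42] -> [3, 42]
  Merge: [27, 33] + [3, 42] -> [3, 27, 33, 42]
  Split: [25, 28, 10, 35] -> [25, 28] and [10, 35]
    Split: [25, 28] -> [25] and [28]
    Merge: [25] + [28] -> [25, 28]
    Split: [10, 35] -> [10] and [35]
    Merge: [10] + [35] -> [10, 35]
  Merge: [25, 28] + [10, 35] -> [10, 25, 28, 35]
Merge: [3, 27, 33, 42] + [10, 25, 28, 35] -> [3, 10, 25, 27, 28, 33, 35, 42]

Final sorted array: [3, 10, 25, 27, 28, 33, 35, 42]

The merge sort proceeds by recursively splitting the array and merging sorted halves.
After all merges, the sorted array is [3, 10, 25, 27, 28, 33, 35, 42].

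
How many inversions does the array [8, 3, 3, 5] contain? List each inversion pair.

Finding inversions in [8, 3, 3, 5]:

(0, 1): arr[0]=8 > arr[1]=3
(0, 2): arr[0]=8 > arr[2]=3
(0, 3): arr[0]=8 > arr[3]=5

Total inversions: 3

The array has 3 inversion(s): (0,1), (0,2), (0,3). Each pair (i,j) satisfies i < j and arr[i] > arr[j].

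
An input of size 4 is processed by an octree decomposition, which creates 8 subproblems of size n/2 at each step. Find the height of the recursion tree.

For divide and conquer with division factor 2:

Problem sizes at each level:
Level 0: 4
Level 1: 2
Level 2: 1

The root is level 0 and the size-1 base case is level 2 (the tree spans levels 0 through 2, i.e. 3 levels counting the root), so the depth is the number of divisions: log_2(4) = 2

The recursion tree depth is log_2(4) = 2. At each level, the problem size is divided by 2, so it takes 2 divisions to reduce to a base case of size 1. The algorithm makes 8 recursive calls at each level.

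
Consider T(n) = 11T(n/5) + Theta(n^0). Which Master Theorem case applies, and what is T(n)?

Master Theorem for T(n) = 11T(n/5) + O(n^0):

a = 11, b = 5, c = 0
log_b(a) = log_5(11) = 1.4899

Case 1: c = 0 < log_5(11) = 1.4899
T(n) = O(n^(log_5 11))

For T(n) = 11T(n/5) + O(n^0): log_5(11) = 1.4899. This is Case 1 of the Master Theorem (c < log_b(a), work dominated by leaves), giving O(n^(log_5 11)).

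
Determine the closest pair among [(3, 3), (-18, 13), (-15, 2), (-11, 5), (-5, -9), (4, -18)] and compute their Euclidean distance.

Computing all pairwise distances among 6 points:

d((3, 3), (-18, 13)) = 23.2594
d((3, 3), (-15, 2)) = 18.0278
d((3, 3), (-11, 5)) = 14.1421
d((3, 3), (-5, -9)) = 14.4222
d((3, 3), (4, -18)) = 21.0238
d((-18, 13), (-15, 2)) = 11.4018
d((-18, 13), (-11, 5)) = 10.6301
d((-18, 13), (-5, -9)) = 25.5539
d((-18, 13), (4, -18)) = 38.0132
d((-15, 2), (-11, 5)) = 5.0 <-- minimum
d((-15, 2), (-5, -9)) = 14.8661
d((-15, 2), (4, -18)) = 27.5862
d((-11, 5), (-5, -9)) = 15.2315
d((-11, 5), (4, -18)) = 27.4591
d((-5, -9), (4, -18)) = 12.7279

Closest pair: (-15, 2) and (-11, 5) with distance 5.0

The closest pair is (-15, 2) and (-11, 5) with Euclidean distance 5.0. For 6 points, brute-force pairwise comparison is shown above. For large n, the divide-and-conquer algorithm (sort by x, recurse on halves, check the dividing strip) achieves O(n log n).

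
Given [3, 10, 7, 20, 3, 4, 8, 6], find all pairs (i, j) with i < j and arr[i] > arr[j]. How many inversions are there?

Finding inversions in [3, 10, 7, 20, 3, 4, 8, 6]:

(1, 2): arr[1]=10 > arr[2]=7
(1, 4): arr[1]=10 > arr[4]=3
(1, 5): arr[1]=10 > arr[5]=4
(1, 6): arr[1]=10 > arr[6]=8
(1, 7): arr[1]=10 > arr[7]=6
(2, 4): arr[2]=7 > arr[4]=3
(2, 5): arr[2]=7 > arr[5]=4
(2, 7): arr[2]=7 > arr[7]=6
(3, 4): arr[3]=20 > arr[4]=3
(3, 5): arr[3]=20 > arr[5]=4
(3, 6): arr[3]=20 > arr[6]=8
(3, 7): arr[3]=20 > arr[7]=6
(6, 7): arr[6]=8 > arr[7]=6

Total inversions: 13

The array has 13 inversion(s): (1,2), (1,4), (1,5), (1,6), (1,7), (2,4), (2,5), (2,7), (3,4), (3,5), (3,6), (3,7), (6,7). Each pair (i,j) satisfies i < j and arr[i] > arr[j].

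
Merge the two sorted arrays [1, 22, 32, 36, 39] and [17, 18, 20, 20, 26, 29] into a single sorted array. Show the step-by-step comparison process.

Merging process:

Compare 1 vs 17: take 1 from left. Merged: [1]
Compare 22 vs 17: take 17 from right. Merged: [1, 17]
Compare 22 vs 18: take 18 from right. Merged: [1, 17, 18]
Compare 22 vs 20: take 20 from right. Merged: [1, 17, 18, 20]
Compare 22 vs 20: take 20 from right. Merged: [1, 17, 18, 20, 20]
Compare 22 vs 26: take 22 from left. Merged: [1, 17, 18, 20, 20, 22]
Compare 32 vs 26: take 26 from right. Merged: [1, 17, 18, 20, 20, 22, 26]
Compare 32 vs 29: take 29 from right. Merged: [1, 17, 18, 20, 20, 22, 26, 29]
Append remaining from left: [32, 36, 39]. Merged: [1, 17, 18, 20, 20, 22, 26, 29, 32, 36, 39]

Final merged array: [1, 17, 18, 20, 20, 22, 26, 29, 32, 36, 39]
Total comparisons: 8

The merged array is [1, 17, 18, 20, 20, 22, 26, 29, 32, 36, 39], requiring 8 comparisons. The merge step runs in O(n) time where n is the total number of elements.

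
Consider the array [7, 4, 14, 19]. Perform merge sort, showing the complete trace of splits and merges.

Merge sort trace:

Split: [7, 4, 14, 19] -> [7, 4] and [14, 19]
  Split: [7, 4] -> [7] and [4]
  Merge: [7] + [4] -> [4, 7]
  Split: [14, 19] -> [14] and [19]
  Merge: [14] + [19] -> [14, 19]
Merge: [4, 7] + [14, 19] -> [4, 7, 14, 19]

Final sorted array: [4, 7, 14, 19]

The merge sort proceeds by recursively splitting the array and merging sorted halves.
After all merges, the sorted array is [4, 7, 14, 19].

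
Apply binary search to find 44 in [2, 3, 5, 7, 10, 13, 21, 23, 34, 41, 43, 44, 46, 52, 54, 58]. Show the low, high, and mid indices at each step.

Binary search for 44 in [2, 3, 5, 7, 10, 13, 21, 23, 34, 41, 43, 44, 46, 52, 54, 58]:

lo=0, hi=15, mid=7, arr[mid]=23 -> 23 < 44, search right half
lo=8, hi=15, mid=11, arr[mid]=44 -> Found target at index 11!

Binary search finds 44 at index 11 after 2 comparisons. The search repeatedly halves the search space by comparing with the middle element.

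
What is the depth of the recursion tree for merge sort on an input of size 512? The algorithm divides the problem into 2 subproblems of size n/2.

For divide and conquer with division factor 2:

Problem sizes at each level:
Level 0: 512
Level 1: 256
Level 2: 128
Level 3: 64
Level 4: 32
Level 5: 16
Level 6: 8
Level 7: 4
Level 8: 2
Level 9: 1

The root is level 0 and the size-1 base case is level 9 (the tree spans levels 0 through 9, i.e. 10 levels counting the root), so the depth is the number of divisions: log_2(512) = 9

The recursion tree depth is log_2(512) = 9. At each level, the problem size is divided by 2, so it takes 9 divisions to reduce to a base case of size 1. The algorithm makes 2 recursive calls at each level.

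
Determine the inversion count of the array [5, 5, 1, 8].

Finding inversions in [5, 5, 1, 8]:

(0, 2): arr[0]=5 > arr[2]=1
(1, 2): arr[1]=5 > arr[2]=1

Total inversions: 2

The array has 2 inversion(s): (0,2), (1,2). Each pair (i,j) satisfies i < j and arr[i] > arr[j].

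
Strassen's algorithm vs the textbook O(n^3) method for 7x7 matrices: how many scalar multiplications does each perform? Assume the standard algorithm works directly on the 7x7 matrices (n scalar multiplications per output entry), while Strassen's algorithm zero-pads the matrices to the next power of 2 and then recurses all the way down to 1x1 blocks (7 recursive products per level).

Matrix multiplication for 7x7 matrices:

Strassen's algorithm requires power-of-2 dimensions. Pad 7x7 to 8x8 (next power of 2).

Standard algorithm: 7^3 = 343 multiplications
Strassen's algorithm: 7^(log2(8)) = 7^3 = 343 multiplications
Savings: 343 - 343 = 0 multiplications

Standard: 343 multiplications (7^3). Strassen: 343 multiplications (7^3, after padding to 8x8). Strassen reduces 8 recursive multiplications to 7 at each level.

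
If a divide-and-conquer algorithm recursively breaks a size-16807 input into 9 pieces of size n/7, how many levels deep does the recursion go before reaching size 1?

For divide and conquer with division factor 7:

Problem sizes at each level:
Level 0: 16807
Level 1: 2401
Level 2: 343
Level 3: 49
Level 4: 7
Level 5: 1

The root is level 0 and the size-1 base case is level 5 (the tree spans levels 0 through 5, i.e. 6 levels counting the root), so the depth is the number of divisions: log_7(16807) = 5

The recursion tree depth is log_7(16807) = 5. At each level, the problem size is divided by 7, so it takes 5 divisions to reduce to a base case of size 1. The algorithm makes 9 recursive calls at each level.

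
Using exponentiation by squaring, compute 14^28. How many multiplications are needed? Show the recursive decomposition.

Computing 14^28 by squaring (build up from 14^1; each line after the first costs one multiplication):

14^1 = 14
14^2 = (14^1)^2 = 14^2 = 196
14^3 = 14 * 14^2 = 14 * 196 = 2744
14^6 = (14^3)^2 = 2744^2 = 7529536
14^7 = 14 * 14^6 = 14 * 7529536 = 105413504
14^14 = (14^7)^2 = 105413504^2 = 11112006825558016
14^28 = (14^14)^2 = 11112006825558016^2 = 123476695691247935826229781856256

Result: 123476695691247935826229781856256
Multiplications needed: 6 (6 lines after 14^1)

14^28 = 123476695691247935826229781856256. Using exponentiation by squaring, this requires 6 multiplications. The key idea: if the exponent is even, square the half-power; if odd, multiply by the base once.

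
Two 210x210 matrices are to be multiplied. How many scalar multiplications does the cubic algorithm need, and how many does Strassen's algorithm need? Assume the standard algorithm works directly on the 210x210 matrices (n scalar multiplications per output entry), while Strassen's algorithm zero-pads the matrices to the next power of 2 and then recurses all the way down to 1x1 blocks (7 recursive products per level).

Matrix multiplication for 210x210 matrices:

Strassen's algorithm requires power-of-2 dimensions. Pad 210x210 to 256x256 (next power of 2).

Standard algorithm: 210^3 = 9261000 multiplications
Strassen's algorithm: 7^(log2(256)) = 7^8 = 5764801 multiplications
Savings: 9261000 - 5764801 = 3496199 multiplications

Standard: 9261000 multiplications (210^3). Strassen: 5764801 multiplications (7^8, after padding to 256x256). Strassen reduces 8 recursive multiplications to 7 at each level.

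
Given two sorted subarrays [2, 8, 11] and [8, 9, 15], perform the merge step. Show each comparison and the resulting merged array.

Merging process:

Compare 2 vs 8: take 2 from left. Merged: [2]
Compare 8 vs 8: take 8 from left. Merged: [2, 8]
Compare 11 vs 8: take 8 from right. Merged: [2, 8, 8]
Compare 11 vs 9: take 9 from right. Merged: [2, 8, 8, 9]
Compare 11 vs 15: take 11 from left. Merged: [2, 8, 8, 9, 11]
Append remaining from right: [15]. Merged: [2, 8, 8, 9, 11, 15]

Final merged array: [2, 8, 8, 9, 11, 15]
Total comparisons: 5

The merged array is [2, 8, 8, 9, 11, 15], requiring 5 comparisons. The merge step runs in O(n) time where n is the total number of elements.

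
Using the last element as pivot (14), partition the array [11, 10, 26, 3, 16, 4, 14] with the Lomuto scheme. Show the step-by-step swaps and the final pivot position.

Lomuto partition with pivot = 14:

Initial array: [11, 10, 26, 3, 16, 4, 14]

arr[0]=11 <= 14: swap with position 0, array becomes [11, 10, 26, 3, 16, 4, 14]
arr[1]=10 <= 14: swap with position 1, array becomes [11, 10, 26, 3, 16, 4, 14]
arr[2]=26 > 14: no swap
arr[3]=3 <= 14: swap with position 2, array becomes [11, 10, 3, 26, 16, 4, 14]
arr[4]=16 > 14: no swap
arr[5]=4 <= 14: swap with position 3, array becomes [11, 10, 3, 4, 16, 26, 14]

Place pivot at position 4: [11, 10, 3, 4, 14, 26, 16]
Pivot position: 4

After partitioning with pivot 14, the array becomes [11, 10, 3, 4, 14, 26, 16]. The pivot is placed at index 4. All elements to the left of the pivot are <= 14, and all elements to the right are > 14.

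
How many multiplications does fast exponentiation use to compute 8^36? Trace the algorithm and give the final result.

Computing 8^36 by squaring (build up from 8^1; each line after the first costs one multiplication):

8^1 = 8
8^2 = (8^1)^2 = 8^2 = 64
8^4 = (8^2)^2 = 64^2 = 4096
8^8 = (8^4)^2 = 4096^2 = 16777216
8^9 = 8 * 8^8 = 8 * 16777216 = 134217728
8^18 = (8^9)^2 = 134217728^2 = 18014398509481984
8^36 = (8^18)^2 = 18014398509481984^2 = 324518553658426726783156020576256

Result: 324518553658426726783156020576256
Multiplications needed: 6 (6 lines after 8^1)

8^36 = 324518553658426726783156020576256. Using exponentiation by squaring, this requires 6 multiplications. The key idea: if the exponent is even, square the half-power; if odd, multiply by the base once.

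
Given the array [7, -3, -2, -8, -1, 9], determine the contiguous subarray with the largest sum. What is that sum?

Using Kadane's algorithm on [7, -3, -2, -8, -1, 9]:

Scanning through the array:
Position 1 (value -3): max_ending_here = 4, max_so_far = 7
Position 2 (value -2): max_ending_here = 2, max_so_far = 7
Position 3 (value -8): max_ending_here = -6, max_so_far = 7
Position 4 (value -1): max_ending_here = -1, max_so_far = 7
Position 5 (value 9): max_ending_here = 9, max_so_far = 9

Maximum subarray: [9]
Maximum sum: 9

The maximum subarray is [9] with sum 9. This subarray runs from index 5 to index 5.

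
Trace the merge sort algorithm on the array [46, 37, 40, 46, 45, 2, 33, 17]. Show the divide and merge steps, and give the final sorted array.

Merge sort trace:

Split: [46, 37, 40, 46, 45, 2, 33, 17] -> [46, 37, 40, 46] and [45, 2, 33, 17]
  Split: [46, 37, 40, 46] -> [46, 37] and [40, 46]
    Split: [46, 37] -> [46] and [37]
    Merge: [46] + [37] -> [37, 46]
    Split: [40, 46] -> [40] and [46]
    Merge: [40] + [46] -> [40, 46]
  Merge: [37, 46] + [40, 46] -> [37, 40, 46, 46]
  Split: [45, 2, 33, 17] -> [45, 2] and [33, 17]
    Split: [45, 2] -> [45] and [2]
    Merge: [45] + [2] -> [2, 45]
    Split: [33, 17] -> [33] and [17]
    Merge: [33] + [17] -> [17, 33]
  Merge: [2, 45] + [17, 33] -> [2, 17, 33, 45]
Merge: [37, 40, 46, 46] + [2, 17, 33, 45] -> [2, 17, 33, 37, 40, 45, 46, 46]

Final sorted array: [2, 17, 33, 37, 40, 45, 46, 46]

The merge sort proceeds by recursively splitting the array and merging sorted halves.
After all merges, the sorted array is [2, 17, 33, 37, 40, 45, 46, 46].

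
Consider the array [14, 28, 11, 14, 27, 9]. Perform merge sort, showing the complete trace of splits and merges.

Merge sort trace:

Split: [14, 28, 11, 14, 27, 9] -> [14, 28, 11] and [14, 27, 9]
  Split: [14, 28, 11] -> [14] and [28, 11]
    Split: [28, 11] -> [28] and [11]
    Merge: [28] + [11] -> [11, 28]
  Merge: [14] + [11, 28] -> [11, 14, 28]
  Split: [14, 27, 9] -> [14] and [27, 9]
    Split: [27, 9] -> [27] and [9]
    Merge: [27] + [9] -> [9, 27]
  Merge: [14] + [9, 27] -> [9, 14, 27]
Merge: [11, 14, 28] + [9, 14, 27] -> [9, 11, 14, 14, 27, 28]

Final sorted array: [9, 11, 14, 14, 27, 28]

The merge sort proceeds by recursively splitting the array and merging sorted halves.
After all merges, the sorted array is [9, 11, 14, 14, 27, 28].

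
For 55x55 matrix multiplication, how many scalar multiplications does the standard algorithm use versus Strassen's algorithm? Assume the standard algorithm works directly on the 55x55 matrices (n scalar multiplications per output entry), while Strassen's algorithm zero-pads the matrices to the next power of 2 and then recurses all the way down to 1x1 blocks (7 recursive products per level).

Matrix multiplication for 55x55 matrices:

Strassen's algorithm requires power-of-2 dimensions. Pad 55x55 to 64x64 (next power of 2).

Standard algorithm: 55^3 = 166375 multiplications
Strassen's algorithm: 7^(log2(64)) = 7^6 = 117649 multiplications
Savings: 166375 - 117649 = 48726 multiplications

Standard: 166375 multiplications (55^3). Strassen: 117649 multiplications (7^6, after padding to 64x64). Strassen reduces 8 recursive multiplications to 7 at each level.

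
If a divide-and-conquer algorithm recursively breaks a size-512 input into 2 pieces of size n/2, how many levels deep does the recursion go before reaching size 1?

For divide and conquer with division factor 2:

Problem sizes at each level:
Level 0: 512
Level 1: 256
Level 2: 128
Level 3: 64
Level 4: 32
Level 5: 16
Level 6: 8
Level 7: 4
Level 8: 2
Level 9: 1

The root is level 0 and the size-1 base case is level 9 (the tree spans levels 0 through 9, i.e. 10 levels counting the root), so the depth is the number of divisions: log_2(512) = 9

The recursion tree depth is log_2(512) = 9. At each level, the problem size is divided by 2, so it takes 9 divisions to reduce to a base case of size 1. The algorithm makes 2 recursive calls at each level.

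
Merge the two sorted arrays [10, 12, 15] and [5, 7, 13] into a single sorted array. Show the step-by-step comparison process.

Merging process:

Compare 10 vs 5: take 5 from right. Merged: [5]
Compare 10 vs 7: take 7 from right. Merged: [5, 7]
Compare 10 vs 13: take 10 from left. Merged: [5, 7, 10]
Compare 12 vs 13: take 12 from left. Merged: [5, 7, 10, 12]
Compare 15 vs 13: take 13 from right. Merged: [5, 7, 10, 12, 13]
Append remaining from left: [15]. Merged: [5, 7, 10, 12, 13, 15]

Final merged array: [5, 7, 10, 12, 13, 15]
Total comparisons: 5

The merged array is [5, 7, 10, 12, 13, 15], requiring 5 comparisons. The merge step runs in O(n) time where n is the total number of elements.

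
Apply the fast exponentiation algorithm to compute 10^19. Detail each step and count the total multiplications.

Computing 10^19 by squaring (build up from 10^1; each line after the first costs one multiplication):

10^1 = 10
10^2 = (10^1)^2 = 10^2 = 100
10^4 = (10^2)^2 = 100^2 = 10000
10^8 = (10^4)^2 = 10000^2 = 100000000
10^9 = 10 * 10^8 = 10 * 100000000 = 1000000000
10^18 = (10^9)^2 = 1000000000^2 = 1000000000000000000
10^19 = 10 * 10^18 = 10 * 1000000000000000000 = 10000000000000000000

Result: 10000000000000000000
Multiplications needed: 6 (6 lines after 10^1)

10^19 = 10000000000000000000. Using exponentiation by squaring, this requires 6 multiplications. The key idea: if the exponent is even, square the half-power; if odd, multiply by the base once.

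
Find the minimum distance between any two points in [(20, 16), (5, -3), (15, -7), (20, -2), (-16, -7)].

Computing all pairwise distances among 5 points:

d((20, 16), (5, -3)) = 24.2074
d((20, 16), (15, -7)) = 23.5372
d((20, 16), (20, -2)) = 18.0
d((20, 16), (-16, -7)) = 42.72
d((5, -3), (15, -7)) = 10.7703
d((5, -3), (20, -2)) = 15.0333
d((5, -3), (-16, -7)) = 21.3776
d((15, -7), (20, -2)) = 7.0711 <-- minimum
d((15, -7), (-16, -7)) = 31.0
d((20, -2), (-16, -7)) = 36.3456

Closest pair: (15, -7) and (20, -2) with distance 7.0711

The closest pair is (15, -7) and (20, -2) with Euclidean distance 7.0711. For 5 points, brute-force pairwise comparison is shown above. For large n, the divide-and-conquer algorithm (sort by x, recurse on halves, check the dividing strip) achieves O(n log n).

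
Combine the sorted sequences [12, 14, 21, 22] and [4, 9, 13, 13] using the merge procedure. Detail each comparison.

Merging process:

Compare 12 vs 4: take 4 from right. Merged: [4]
Compare 12 vs 9: take 9 from right. Merged: [4, 9]
Compare 12 vs 13: take 12 from left. Merged: [4, 9, 12]
Compare 14 vs 13: take 13 from right. Merged: [4, 9, 12, 13]
Compare 14 vs 13: take 13 from right. Merged: [4, 9, 12, 13, 13]
Append remaining from left: [14, 21, 22]. Merged: [4, 9, 12, 13, 13, 14, 21, 22]

Final merged array: [4, 9, 12, 13, 13, 14, 21, 22]
Total comparisons: 5

The merged array is [4, 9, 12, 13, 13, 14, 21, 22], requiring 5 comparisons. The merge step runs in O(n) time where n is the total number of elements.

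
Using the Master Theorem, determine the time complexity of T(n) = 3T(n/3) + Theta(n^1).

Master Theorem for T(n) = 3T(n/3) + O(n^1):

a = 3, b = 3, c = 1
log_b(a) = log_3(3) = 1.0000

Case 2: c = 1 = log_3(3) = 1.0000
T(n) = O(n^1 log n) = O(n log n)

For T(n) = 3T(n/3) + O(n^1): log_3(3) = 1.0000. This is Case 2 of the Master Theorem (c = log_b(a), equal work at all levels), giving O(n log n).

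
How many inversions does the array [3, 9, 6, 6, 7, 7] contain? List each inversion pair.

Finding inversions in [3, 9, 6, 6, 7, 7]:

(1, 2): arr[1]=9 > arr[2]=6
(1, 3): arr[1]=9 > arr[3]=6
(1, 4): arr[1]=9 > arr[4]=7
(1, 5): arr[1]=9 > arr[5]=7

Total inversions: 4

The array has 4 inversion(s): (1,2), (1,3), (1,4), (1,5). Each pair (i,j) satisfies i < j and arr[i] > arr[j].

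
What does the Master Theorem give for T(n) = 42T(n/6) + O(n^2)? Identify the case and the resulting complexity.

Master Theorem for T(n) = 42T(n/6) + O(n^2):

a = 42, b = 6, c = 2
log_b(a) = log_6(42) = 2.0860

Case 1: c = 2 < log_6(42) = 2.0860
T(n) = O(n^(log_6 42))

For T(n) = 42T(n/6) + O(n^2): log_6(42) = 2.0860. This is Case 1 of the Master Theorem (c < log_b(a), work dominated by leaves), giving O(n^(log_6 42)).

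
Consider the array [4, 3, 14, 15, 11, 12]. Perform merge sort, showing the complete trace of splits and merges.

Merge sort trace:

Split: [4, 3, 14, 15, 11, 12] -> [4, 3, 14] and [15, 11, 12]
  Split: [4, 3, 14] -> [4] and [3, 14]
    Split: [3, 14] -> [3] and [14]
    Merge: [3] + [14] -> [3, 14]
  Merge: [4] + [3, 14] -> [3, 4, 14]
  Split: [15, 11, 12] -> [15] and [11, 12]
    Split: [11, 12] -> [11] and [12]
    Merge: [11] + [12] -> [11, 12]
  Merge: [15] + [11, 12] -> [11, 12, 15]
Merge: [3, 4, 14] + [11, 12, 15] -> [3, 4, 11, 12, 14, 15]

Final sorted array: [3, 4, 11, 12, 14, 15]

The merge sort proceeds by recursively splitting the array and merging sorted halves.
After all merges, the sorted array is [3, 4, 11, 12, 14, 15].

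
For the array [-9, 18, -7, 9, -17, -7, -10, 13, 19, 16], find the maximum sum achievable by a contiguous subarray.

Using Kadane's algorithm on [-9, 18, -7, 9, -17, -7, -10, 13, 19, 16]:

Scanning through the array:
Position 1 (value 18): max_ending_here = 18, max_so_far = 18
Position 2 (value -7): max_ending_here = 11, max_so_far = 18
Position 3 (value 9): max_ending_here = 20, max_so_far = 20
Position 4 (value -17): max_ending_here = 3, max_so_far = 20
Position 5 (value -7): max_ending_here = -4, max_so_far = 20
Position 6 (value -10): max_ending_here = -10, max_so_far = 20
Position 7 (value 13): max_ending_here = 13, max_so_far = 20
Position 8 (value 19): max_ending_here = 32, max_so_far = 32
Position 9 (value 16): max_ending_here = 48, max_so_far = 48

Maximum subarray: [13, 19, 16]
Maximum sum: 48

The maximum subarray is [13, 19, 16] with sum 48. This subarray runs from index 7 to index 9.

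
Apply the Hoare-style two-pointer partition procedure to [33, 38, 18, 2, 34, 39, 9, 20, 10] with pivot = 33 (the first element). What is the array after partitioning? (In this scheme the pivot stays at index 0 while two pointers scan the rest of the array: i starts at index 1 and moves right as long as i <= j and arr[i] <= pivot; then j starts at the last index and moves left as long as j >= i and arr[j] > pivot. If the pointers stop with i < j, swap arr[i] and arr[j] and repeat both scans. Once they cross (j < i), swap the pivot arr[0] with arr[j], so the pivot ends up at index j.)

Hoare-style two-pointer partition with pivot = 33:

Initial array: [33, 38, 18, 2, 34, 39, 9, 20, 10]

Pointers start at i = 1, j = 8.
i stops at index 1 (arr[1]=38 > 33), j stops at index 8 (arr[8]=10 <= 33): swap arr[1] and arr[8], array becomes [33, 10, 18, 2, 34, 39, 9, 20, 38]
i stops at index 4 (arr[4]=34 > 33), j stops at index 7 (arr[7]=20 <= 33): swap arr[4] and arr[7], array becomes [33, 10, 18, 2, 20, 39, 9, 34, 38]
i stops at index 5 (arr[5]=39 > 33), j stops at index 6 (arr[6]=9 <= 33): swap arr[5] and arr[6], array becomes [33, 10, 18, 2, 20, 9, 39, 34, 38]
i ends at 6, j ends at 5: the pointers have crossed (j < i), so scanning stops.

Swap pivot arr[0] with arr[5] to place pivot at position 5: [9, 10, 18, 2, 20, 33, 39, 34, 38]
Pivot position: 5

After partitioning with pivot 33, the array becomes [9, 10, 18, 2, 20, 33, 39, 34, 38]. The pivot is placed at index 5. All elements to the left of the pivot are <= 33, and all elements to the right are > 33.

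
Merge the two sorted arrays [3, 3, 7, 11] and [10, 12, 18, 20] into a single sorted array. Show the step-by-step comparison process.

Merging process:

Compare 3 vs 10: take 3 from left. Merged: [3]
Compare 3 vs 10: take 3 from left. Merged: [3, 3]
Compare 7 vs 10: take 7 from left. Merged: [3, 3, 7]
Compare 11 vs 10: take 10 from right. Merged: [3, 3, 7, 10]
Compare 11 vs 12: take 11 from left. Merged: [3, 3, 7, 10, 11]
Append remaining from right: [12, 18, 20]. Merged: [3, 3, 7, 10, 11, 12, 18, 20]

Final merged array: [3, 3, 7, 10, 11, 12, 18, 20]
Total comparisons: 5

The merged array is [3, 3, 7, 10, 11, 12, 18, 20], requiring 5 comparisons. The merge step runs in O(n) time where n is the total number of elements.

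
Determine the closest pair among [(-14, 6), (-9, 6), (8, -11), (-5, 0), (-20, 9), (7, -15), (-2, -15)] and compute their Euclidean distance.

Computing all pairwise distances among 7 points:

d((-14, 6), (-9, 6)) = 5.0
d((-14, 6), (8, -11)) = 27.8029
d((-14, 6), (-5, 0)) = 10.8167
d((-14, 6), (-20, 9)) = 6.7082
d((-14, 6), (7, -15)) = 29.6985
d((-14, 6), (-2, -15)) = 24.1868
d((-9, 6), (8, -11)) = 24.0416
d((-9, 6), (-5, 0)) = 7.2111
d((-9, 6), (-20, 9)) = 11.4018
d((-9, 6), (7, -15)) = 26.4008
d((-9, 6), (-2, -15)) = 22.1359
d((8, -11), (-5, 0)) = 17.0294
d((8, -11), (-20, 9)) = 34.4093
d((8, -11), (7, -15)) = 4.1231 <-- minimum
d((8, -11), (-2, -15)) = 10.7703
d((-5, 0), (-20, 9)) = 17.4929
d((-5, 0), (7, -15)) = 19.2094
d((-5, 0), (-2, -15)) = 15.2971
d((-20, 9), (7, -15)) = 36.1248
d((-20, 9), (-2, -15)) = 30.0
d((7, -15), (-2, -15)) = 9.0

Closest pair: (8, -11) and (7, -15) with distance 4.1231

The closest pair is (8, -11) and (7, -15) with Euclidean distance 4.1231. For 7 points, brute-force pairwise comparison is shown above. For large n, the divide-and-conquer algorithm (sort by x, recurse on halves, check the dividing strip) achieves O(n log n).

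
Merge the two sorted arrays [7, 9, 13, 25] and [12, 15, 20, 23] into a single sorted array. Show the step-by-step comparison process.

Merging process:

Compare 7 vs 12: take 7 from left. Merged: [7]
Compare 9 vs 12: take 9 from left. Merged: [7, 9]
Compare 13 vs 12: take 12 from right. Merged: [7, 9, 12]
Compare 13 vs 15: take 13 from left. Merged: [7, 9, 12, 13]
Compare 25 vs 15: take 15 from right. Merged: [7, 9, 12, 13, 15]
Compare 25 vs 20: take 20 from right. Merged: [7, 9, 12, 13, 15, 20]
Compare 25 vs 23: take 23 from right. Merged: [7, 9, 12, 13, 15, 20, 23]
Append remaining from left: [25]. Merged: [7, 9, 12, 13, 15, 20, 23, 25]

Final merged array: [7, 9, 12, 13, 15, 20, 23, 25]
Total comparisons: 7

The merged array is [7, 9, 12, 13, 15, 20, 23, 25], requiring 7 comparisons. The merge step runs in O(n) time where n is the total number of elements.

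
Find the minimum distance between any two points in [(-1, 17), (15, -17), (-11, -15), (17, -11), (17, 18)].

Computing all pairwise distances among 5 points:

d((-1, 17), (15, -17)) = 37.5766
d((-1, 17), (-11, -15)) = 33.5261
d((-1, 17), (17, -11)) = 33.2866
d((-1, 17), (17, 18)) = 18.0278
d((15, -17), (-11, -15)) = 26.0768
d((15, -17), (17, -11)) = 6.3246 <-- minimum
d((15, -17), (17, 18)) = 35.0571
d((-11, -15), (17, -11)) = 28.2843
d((-11, -15), (17, 18)) = 43.2782
d((17, -11), (17, 18)) = 29.0

Closest pair: (15, -17) and (17, -11) with distance 6.3246

The closest pair is (15, -17) and (17, -11) with Euclidean distance 6.3246. For 5 points, brute-force pairwise comparison is shown above. For large n, the divide-and-conquer algorithm (sort by x, recurse on halves, check the dividing strip) achieves O(n log n).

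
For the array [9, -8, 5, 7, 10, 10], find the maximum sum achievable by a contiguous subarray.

Using Kadane's algorithm on [9, -8, 5, 7, 10, 10]:

Scanning through the array:
Position 1 (value -8): max_ending_here = 1, max_so_far = 9
Position 2 (value 5): max_ending_here = 6, max_so_far = 9
Position 3 (value 7): max_ending_here = 13, max_so_far = 13
Position 4 (value 10): max_ending_here = 23, max_so_far = 23
Position 5 (value 10): max_ending_here = 33, max_so_far = 33

Maximum subarray: [9, -8, 5, 7, 10, 10]
Maximum sum: 33

The maximum subarray is [9, -8, 5, 7, 10, 10] with sum 33. This subarray runs from index 0 to index 5.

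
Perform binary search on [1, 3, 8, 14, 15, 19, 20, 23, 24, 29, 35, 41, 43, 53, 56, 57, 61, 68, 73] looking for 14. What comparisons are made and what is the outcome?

Binary search for 14 in [1, 3, 8, 14, 15, 19, 20, 23, 24, 29, 35, 41, 43, 53, 56, 57, 61, 68, 73]:

lo=0, hi=18, mid=9, arr[mid]=29 -> 29 > 14, search left half
lo=0, hi=8, mid=4, arr[mid]=15 -> 15 > 14, search left half
lo=0, hi=3, mid=1, arr[mid]=3 -> 3 < 14, search right half
lo=2, hi=3, mid=2, arr[mid]=8 -> 8 < 14, search right half
lo=3, hi=3, mid=3, arr[mid]=14 -> Found target at index 3!

Binary search finds 14 at index 3 after 5 comparisons. The search repeatedly halves the search space by comparing with the middle element.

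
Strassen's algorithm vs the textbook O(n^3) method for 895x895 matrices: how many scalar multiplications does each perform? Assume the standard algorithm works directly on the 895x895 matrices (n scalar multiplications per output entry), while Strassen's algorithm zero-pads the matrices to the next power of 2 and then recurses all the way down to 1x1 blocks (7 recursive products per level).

Matrix multiplication for 895x895 matrices:

Strassen's algorithm requires power-of-2 dimensions. Pad 895x895 to 1024x1024 (next power of 2).

Standard algorithm: 895^3 = 716917375 multiplications
Strassen's algorithm: 7^(log2(1024)) = 7^10 = 282475249 multiplications
Savings: 716917375 - 282475249 = 434442126 multiplications

Standard: 716917375 multiplications (895^3). Strassen: 282475249 multiplications (7^10, after padding to 1024x1024). Strassen reduces 8 recursive multiplications to 7 at each level.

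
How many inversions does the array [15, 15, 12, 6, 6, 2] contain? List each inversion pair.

Finding inversions in [15, 15, 12, 6, 6, 2]:

(0, 2): arr[0]=15 > arr[2]=12
(0, 3): arr[0]=15 > arr[3]=6
(0, 4): arr[0]=15 > arr[4]=6
(0, 5): arr[0]=15 > arr[5]=2
(1, 2): arr[1]=15 > arr[2]=12
(1, 3): arr[1]=15 > arr[3]=6
(1, 4): arr[1]=15 > arr[4]=6
(1, 5): arr[1]=15 > arr[5]=2
(2, 3): arr[2]=12 > arr[3]=6
(2, 4): arr[2]=12 > arr[4]=6
(2, 5): arr[2]=12 > arr[5]=2
(3, 5): arr[3]=6 > arr[5]=2
(4, 5): arr[4]=6 > arr[5]=2

Total inversions: 13

The array has 13 inversion(s): (0,2), (0,3), (0,4), (0,5), (1,2), (1,3), (1,4), (1,5), (2,3), (2,4), (2,5), (3,5), (4,5). Each pair (i,j) satisfies i < j and arr[i] > arr[j].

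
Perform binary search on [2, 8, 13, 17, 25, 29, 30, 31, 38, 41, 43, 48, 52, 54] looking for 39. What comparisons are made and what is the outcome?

Binary search for 39 in [2, 8, 13, 17, 25, 29, 30, 31, 38, 41, 43, 48, 52, 54]:

lo=0, hi=13, mid=6, arr[mid]=30 -> 30 < 39, search right half
lo=7, hi=13, mid=10, arr[mid]=43 -> 43 > 39, search left half
lo=7, hi=9, mid=8, arr[mid]=38 -> 38 < 39, search right half
lo=9, hi=9, mid=9, arr[mid]=41 -> 41 > 39, search left half
lo=9 > hi=8, target 39 not found

Binary search determines that 39 is not in the array after 4 comparisons. The search space was exhausted without finding the target.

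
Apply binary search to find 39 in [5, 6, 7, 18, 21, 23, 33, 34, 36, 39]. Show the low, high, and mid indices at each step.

Binary search for 39 in [5, 6, 7, 18, 21, 23, 33, 34, 36, 39]:

lo=0, hi=9, mid=4, arr[mid]=21 -> 21 < 39, search right half
lo=5, hi=9, mid=7, arr[mid]=34 -> 34 < 39, search right half
lo=8, hi=9, mid=8, arr[mid]=36 -> 36 < 39, search right half
lo=9, hi=9, mid=9, arr[mid]=39 -> Found target at index 9!

Binary search finds 39 at index 9 after 4 comparisons. The search repeatedly halves the search space by comparing with the middle element.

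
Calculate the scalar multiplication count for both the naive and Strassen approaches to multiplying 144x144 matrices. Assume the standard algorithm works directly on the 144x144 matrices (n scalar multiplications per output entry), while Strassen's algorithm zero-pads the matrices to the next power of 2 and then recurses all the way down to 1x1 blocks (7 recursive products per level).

Matrix multiplication for 144x144 matrices:

Strassen's algorithm requires power-of-2 dimensions. Pad 144x144 to 256x256 (next power of 2).

Standard algorithm: 144^3 = 2985984 multiplications
Strassen's algorithm: 7^(log2(256)) = 7^8 = 5764801 multiplications
Difference: 2985984 - 5764801 = -2778817 (Strassen uses MORE here due to padding overhead — for small or just-over-power-of-2 n, padding can outweigh the per-level savings)

Standard: 2985984 multiplications (144^3). Strassen: 5764801 multiplications (7^8, after padding to 256x256). Strassen reduces 8 recursive multiplications to 7 at each level.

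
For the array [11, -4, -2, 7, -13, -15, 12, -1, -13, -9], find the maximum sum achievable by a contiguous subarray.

Using Kadane's algorithm on [11, -4, -2, 7, -13, -15, 12, -1, -13, -9]:

Scanning through the array:
Position 1 (value -4): max_ending_here = 7, max_so_far = 11
Position 2 (value -2): max_ending_here = 5, max_so_far = 11
Position 3 (value 7): max_ending_here = 12, max_so_far = 12
Position 4 (value -13): max_ending_here = -1, max_so_far = 12
Position 5 (value -15): max_ending_here = -15, max_so_far = 12
Position 6 (value 12): max_ending_here = 12, max_so_far = 12
Position 7 (value -1): max_ending_here = 11, max_so_far = 12
Position 8 (value -13): max_ending_here = -2, max_so_far = 12
Position 9 (value -9): max_ending_here = -9, max_so_far = 12

Maximum subarray: [11, -4, -2, 7]
Maximum sum: 12

The maximum subarray is [11, -4, -2, 7] with sum 12. This subarray runs from index 0 to index 3.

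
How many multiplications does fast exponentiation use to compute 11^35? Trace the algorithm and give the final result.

Computing 11^35 by squaring (build up from 11^1; each line after the first costs one multiplication):

11^1 = 11
11^2 = (11^1)^2 = 11^2 = 121
11^4 = (11^2)^2 = 121^2 = 14641
11^8 = (11^4)^2 = 14641^2 = 214358881
11^16 = (11^8)^2 = 214358881^2 = 45949729863572161
11^17 = 11 * 11^16 = 11 * 45949729863572161 = 505447028499293771
11^34 = (11^17)^2 = 505447028499293771^2 = 255476698618765889551019445759400441
11^35 = 11 * 11^34 = 11 * 255476698618765889551019445759400441 = 2810243684806424785061213903353404851

Result: 2810243684806424785061213903353404851
Multiplications needed: 7 (7 lines after 11^1)

11^35 = 2810243684806424785061213903353404851. Using exponentiation by squaring, this requires 7 multiplications. The key idea: if the exponent is even, square the half-power; if odd, multiply by the base once.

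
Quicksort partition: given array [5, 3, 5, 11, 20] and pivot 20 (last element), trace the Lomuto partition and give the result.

Lomuto partition with pivot = 20:

Initial array: [5, 3, 5, 11, 20]

arr[0]=5 <= 20: swap with position 0, array becomes [5, 3, 5, 11, 20]
arr[1]=3 <= 20: swap with position 1, array becomes [5, 3, 5, 11, 20]
arr[2]=5 <= 20: swap with position 2, array becomes [5, 3, 5, 11, 20]
arr[3]=11 <= 20: swap with position 3, array becomes [5, 3, 5, 11, 20]

Place pivot at position 4: [5, 3, 5, 11, 20]
Pivot position: 4

After partitioning with pivot 20, the array becomes [5, 3, 5, 11, 20]. The pivot is placed at index 4. All elements to the left of the pivot are <= 20, and all elements to the right are > 20.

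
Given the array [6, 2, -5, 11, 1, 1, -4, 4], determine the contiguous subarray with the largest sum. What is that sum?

Using Kadane's algorithm on [6, 2, -5, 11, 1, 1, -4, 4]:

Scanning through the array:
Position 1 (value 2): max_ending_here = 8, max_so_far = 8
Position 2 (value -5): max_ending_here = 3, max_so_far = 8
Position 3 (value 11): max_ending_here = 14, max_so_far = 14
Position 4 (value 1): max_ending_here = 15, max_so_far = 15
Position 5 (value 1): max_ending_here = 16, max_so_far = 16
Position 6 (value -4): max_ending_here = 12, max_so_far = 16
Position 7 (value 4): max_ending_here = 16, max_so_far = 16

Maximum subarray: [6, 2, -5, 11, 1, 1]
Maximum sum: 16

The maximum subarray is [6, 2, -5, 11, 1, 1] with sum 16. This subarray runs from index 0 to index 5.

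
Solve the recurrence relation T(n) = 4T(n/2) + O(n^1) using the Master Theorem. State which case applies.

Master Theorem for T(n) = 4T(n/2) + O(n^1):

a = 4, b = 2, c = 1
log_b(a) = log_2(4) = 2.0000

Case 1: c = 1 < log_2(4) = 2.0000
T(n) = O(n^(log_2 4)) = O(n^2)

For T(n) = 4T(n/2) + O(n^1): log_2(4) = 2.0000. This is Case 1 of the Master Theorem (c < log_b(a), work dominated by leaves), giving O(n^2).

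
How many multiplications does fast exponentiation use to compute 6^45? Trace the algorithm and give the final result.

Computing 6^45 by squaring (build up from 6^1; each line after the first costs one multiplication):

6^1 = 6
6^2 = (6^1)^2 = 6^2 = 36
6^4 = (6^2)^2 = 36^2 = 1296
6^5 = 6 * 6^4 = 6 * 1296 = 7776
6^10 = (6^5)^2 = 7776^2 = 60466176
6^11 = 6 * 6^10 = 6 * 60466176 = 362797056
6^22 = (6^11)^2 = 362797056^2 = 131621703842267136
6^44 = (6^22)^2 = 131621703842267136^2 = 17324272922341479351919144385642496
6^45 = 6 * 6^44 = 6 * 17324272922341479351919144385642496 = 103945637534048876111514866313854976

Result: 103945637534048876111514866313854976
Multiplications needed: 8 (8 lines after 6^1)

6^45 = 103945637534048876111514866313854976. Using exponentiation by squaring, this requires 8 multiplications. The key idea: if the exponent is even, square the half-power; if odd, multiply by the base once.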